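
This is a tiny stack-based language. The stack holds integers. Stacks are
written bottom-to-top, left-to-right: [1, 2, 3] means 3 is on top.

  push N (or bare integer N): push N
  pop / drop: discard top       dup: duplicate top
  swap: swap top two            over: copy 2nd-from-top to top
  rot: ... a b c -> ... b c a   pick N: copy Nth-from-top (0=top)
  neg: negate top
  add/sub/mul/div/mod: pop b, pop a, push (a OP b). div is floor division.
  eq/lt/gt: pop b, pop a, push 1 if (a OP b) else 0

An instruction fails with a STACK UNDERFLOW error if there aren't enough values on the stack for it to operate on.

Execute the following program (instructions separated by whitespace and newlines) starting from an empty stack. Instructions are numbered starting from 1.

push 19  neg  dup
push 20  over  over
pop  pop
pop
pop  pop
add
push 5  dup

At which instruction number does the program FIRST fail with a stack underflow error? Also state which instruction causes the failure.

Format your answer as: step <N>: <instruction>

Step 1 ('push 19'): stack = [19], depth = 1
Step 2 ('neg'): stack = [-19], depth = 1
Step 3 ('dup'): stack = [-19, -19], depth = 2
Step 4 ('push 20'): stack = [-19, -19, 20], depth = 3
Step 5 ('over'): stack = [-19, -19, 20, -19], depth = 4
Step 6 ('over'): stack = [-19, -19, 20, -19, 20], depth = 5
Step 7 ('pop'): stack = [-19, -19, 20, -19], depth = 4
Step 8 ('pop'): stack = [-19, -19, 20], depth = 3
Step 9 ('pop'): stack = [-19, -19], depth = 2
Step 10 ('pop'): stack = [-19], depth = 1
Step 11 ('pop'): stack = [], depth = 0
Step 12 ('add'): needs 2 value(s) but depth is 0 — STACK UNDERFLOW

Answer: step 12: add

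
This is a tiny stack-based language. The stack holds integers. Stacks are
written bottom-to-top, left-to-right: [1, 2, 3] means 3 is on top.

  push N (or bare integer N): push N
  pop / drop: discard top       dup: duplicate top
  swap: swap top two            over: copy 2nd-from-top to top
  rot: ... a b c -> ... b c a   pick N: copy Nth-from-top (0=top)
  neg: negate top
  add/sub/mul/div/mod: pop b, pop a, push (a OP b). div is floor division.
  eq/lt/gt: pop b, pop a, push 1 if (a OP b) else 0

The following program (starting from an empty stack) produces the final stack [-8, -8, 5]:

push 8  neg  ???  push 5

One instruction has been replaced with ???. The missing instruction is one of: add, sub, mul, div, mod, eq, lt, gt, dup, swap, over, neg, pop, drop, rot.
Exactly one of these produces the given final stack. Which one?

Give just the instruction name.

Answer: dup

Derivation:
Stack before ???: [-8]
Stack after ???:  [-8, -8]
The instruction that transforms [-8] -> [-8, -8] is: dup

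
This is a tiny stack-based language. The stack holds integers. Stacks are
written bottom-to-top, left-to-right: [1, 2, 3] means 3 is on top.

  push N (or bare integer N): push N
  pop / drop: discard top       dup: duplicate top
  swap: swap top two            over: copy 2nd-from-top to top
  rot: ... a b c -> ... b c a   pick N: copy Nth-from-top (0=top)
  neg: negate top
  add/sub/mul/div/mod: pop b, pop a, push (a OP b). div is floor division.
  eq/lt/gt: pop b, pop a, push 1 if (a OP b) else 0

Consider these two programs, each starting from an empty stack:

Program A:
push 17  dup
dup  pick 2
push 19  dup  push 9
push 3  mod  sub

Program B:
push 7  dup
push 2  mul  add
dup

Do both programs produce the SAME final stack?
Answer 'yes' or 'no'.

Answer: no

Derivation:
Program A trace:
  After 'push 17': [17]
  After 'dup': [17, 17]
  After 'dup': [17, 17, 17]
  After 'pick 2': [17, 17, 17, 17]
  After 'push 19': [17, 17, 17, 17, 19]
  After 'dup': [17, 17, 17, 17, 19, 19]
  After 'push 9': [17, 17, 17, 17, 19, 19, 9]
  After 'push 3': [17, 17, 17, 17, 19, 19, 9, 3]
  After 'mod': [17, 17, 17, 17, 19, 19, 0]
  After 'sub': [17, 17, 17, 17, 19, 19]
Program A final stack: [17, 17, 17, 17, 19, 19]

Program B trace:
  After 'push 7': [7]
  After 'dup': [7, 7]
  After 'push 2': [7, 7, 2]
  After 'mul': [7, 14]
  After 'add': [21]
  After 'dup': [21, 21]
Program B final stack: [21, 21]
Same: no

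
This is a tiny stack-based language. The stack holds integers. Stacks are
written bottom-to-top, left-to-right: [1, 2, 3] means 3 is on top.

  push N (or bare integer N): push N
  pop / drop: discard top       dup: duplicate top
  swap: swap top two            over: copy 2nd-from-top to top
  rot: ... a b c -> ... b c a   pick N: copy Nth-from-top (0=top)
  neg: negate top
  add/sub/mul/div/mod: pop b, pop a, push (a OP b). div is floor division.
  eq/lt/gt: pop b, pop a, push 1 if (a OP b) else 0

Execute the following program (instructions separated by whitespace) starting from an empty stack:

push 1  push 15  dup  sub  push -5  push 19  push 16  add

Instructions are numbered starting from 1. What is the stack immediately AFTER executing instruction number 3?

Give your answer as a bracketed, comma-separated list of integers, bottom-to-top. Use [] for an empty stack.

Step 1 ('push 1'): [1]
Step 2 ('push 15'): [1, 15]
Step 3 ('dup'): [1, 15, 15]

Answer: [1, 15, 15]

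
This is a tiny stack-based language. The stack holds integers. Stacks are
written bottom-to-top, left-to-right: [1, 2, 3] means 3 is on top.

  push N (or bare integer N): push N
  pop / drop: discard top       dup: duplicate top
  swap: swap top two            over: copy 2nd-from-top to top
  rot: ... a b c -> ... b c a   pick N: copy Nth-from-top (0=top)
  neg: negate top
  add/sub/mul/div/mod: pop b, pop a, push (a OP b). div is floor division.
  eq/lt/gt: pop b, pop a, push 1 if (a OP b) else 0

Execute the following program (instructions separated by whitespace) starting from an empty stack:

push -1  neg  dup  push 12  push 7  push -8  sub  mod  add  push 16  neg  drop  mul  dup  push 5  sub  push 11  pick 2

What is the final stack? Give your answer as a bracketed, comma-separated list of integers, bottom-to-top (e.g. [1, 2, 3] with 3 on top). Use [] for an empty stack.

Answer: [13, 8, 11, 13]

Derivation:
After 'push -1': [-1]
After 'neg': [1]
After 'dup': [1, 1]
After 'push 12': [1, 1, 12]
After 'push 7': [1, 1, 12, 7]
After 'push -8': [1, 1, 12, 7, -8]
After 'sub': [1, 1, 12, 15]
After 'mod': [1, 1, 12]
After 'add': [1, 13]
After 'push 16': [1, 13, 16]
After 'neg': [1, 13, -16]
After 'drop': [1, 13]
After 'mul': [13]
After 'dup': [13, 13]
After 'push 5': [13, 13, 5]
After 'sub': [13, 8]
After 'push 11': [13, 8, 11]
After 'pick 2': [13, 8, 11, 13]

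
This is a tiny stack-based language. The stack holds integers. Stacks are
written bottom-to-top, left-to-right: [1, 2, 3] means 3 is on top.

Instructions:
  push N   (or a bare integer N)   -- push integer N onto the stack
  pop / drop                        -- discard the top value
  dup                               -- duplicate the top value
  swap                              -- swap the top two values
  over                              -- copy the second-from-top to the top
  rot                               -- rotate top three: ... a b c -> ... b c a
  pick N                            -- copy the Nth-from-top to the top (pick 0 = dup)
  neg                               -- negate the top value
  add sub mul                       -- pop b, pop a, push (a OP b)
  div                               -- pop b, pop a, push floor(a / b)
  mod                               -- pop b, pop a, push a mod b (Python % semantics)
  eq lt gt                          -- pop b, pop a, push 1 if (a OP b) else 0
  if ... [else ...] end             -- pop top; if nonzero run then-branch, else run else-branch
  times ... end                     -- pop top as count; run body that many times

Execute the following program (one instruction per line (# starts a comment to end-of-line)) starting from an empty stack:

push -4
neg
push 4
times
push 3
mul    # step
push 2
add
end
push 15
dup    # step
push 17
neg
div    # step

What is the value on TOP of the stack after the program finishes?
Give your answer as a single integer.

Answer: -1

Derivation:
After 'push -4': [-4]
After 'neg': [4]
After 'push 4': [4, 4]
After 'times': [4]
After 'push 3': [4, 3]
After 'mul': [12]
After 'push 2': [12, 2]
After 'add': [14]
After 'push 3': [14, 3]
After 'mul': [42]
  ...
After 'add': [134]
After 'push 3': [134, 3]
After 'mul': [402]
After 'push 2': [402, 2]
After 'add': [404]
After 'push 15': [404, 15]
After 'dup': [404, 15, 15]
After 'push 17': [404, 15, 15, 17]
After 'neg': [404, 15, 15, -17]
After 'div': [404, 15, -1]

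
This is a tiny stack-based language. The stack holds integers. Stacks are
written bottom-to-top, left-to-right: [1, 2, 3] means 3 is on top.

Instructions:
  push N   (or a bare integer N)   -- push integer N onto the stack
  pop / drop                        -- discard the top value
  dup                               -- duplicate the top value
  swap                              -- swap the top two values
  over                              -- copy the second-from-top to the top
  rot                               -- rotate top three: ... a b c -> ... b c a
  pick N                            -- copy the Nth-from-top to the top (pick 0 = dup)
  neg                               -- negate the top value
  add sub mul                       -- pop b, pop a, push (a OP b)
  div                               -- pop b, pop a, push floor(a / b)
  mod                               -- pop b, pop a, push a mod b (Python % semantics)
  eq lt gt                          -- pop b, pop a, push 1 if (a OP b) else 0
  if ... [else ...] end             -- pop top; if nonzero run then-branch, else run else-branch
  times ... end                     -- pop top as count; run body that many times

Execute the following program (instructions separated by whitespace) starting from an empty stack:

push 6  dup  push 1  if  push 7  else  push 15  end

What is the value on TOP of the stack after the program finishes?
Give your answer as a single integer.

After 'push 6': [6]
After 'dup': [6, 6]
After 'push 1': [6, 6, 1]
After 'if': [6, 6]
After 'push 7': [6, 6, 7]

Answer: 7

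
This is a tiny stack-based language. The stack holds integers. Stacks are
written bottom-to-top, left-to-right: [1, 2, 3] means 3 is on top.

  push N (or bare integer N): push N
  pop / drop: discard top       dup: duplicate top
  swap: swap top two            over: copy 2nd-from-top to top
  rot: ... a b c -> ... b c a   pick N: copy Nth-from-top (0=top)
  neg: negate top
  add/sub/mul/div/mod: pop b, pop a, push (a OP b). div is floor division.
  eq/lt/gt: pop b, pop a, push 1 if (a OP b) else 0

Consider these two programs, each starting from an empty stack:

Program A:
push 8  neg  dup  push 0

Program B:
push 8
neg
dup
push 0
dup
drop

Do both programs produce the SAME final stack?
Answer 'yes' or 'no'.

Program A trace:
  After 'push 8': [8]
  After 'neg': [-8]
  After 'dup': [-8, -8]
  After 'push 0': [-8, -8, 0]
Program A final stack: [-8, -8, 0]

Program B trace:
  After 'push 8': [8]
  After 'neg': [-8]
  After 'dup': [-8, -8]
  After 'push 0': [-8, -8, 0]
  After 'dup': [-8, -8, 0, 0]
  After 'drop': [-8, -8, 0]
Program B final stack: [-8, -8, 0]
Same: yes

Answer: yes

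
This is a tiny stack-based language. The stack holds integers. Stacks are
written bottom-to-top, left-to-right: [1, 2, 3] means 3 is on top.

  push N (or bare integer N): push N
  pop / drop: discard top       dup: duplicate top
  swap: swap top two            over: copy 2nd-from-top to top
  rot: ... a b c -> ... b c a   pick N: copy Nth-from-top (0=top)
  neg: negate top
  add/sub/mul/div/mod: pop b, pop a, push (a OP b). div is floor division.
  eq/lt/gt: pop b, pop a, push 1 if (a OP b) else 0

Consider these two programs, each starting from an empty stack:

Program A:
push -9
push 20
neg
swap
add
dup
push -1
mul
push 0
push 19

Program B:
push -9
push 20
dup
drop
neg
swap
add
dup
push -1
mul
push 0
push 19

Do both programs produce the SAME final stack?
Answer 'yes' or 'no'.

Program A trace:
  After 'push -9': [-9]
  After 'push 20': [-9, 20]
  After 'neg': [-9, -20]
  After 'swap': [-20, -9]
  After 'add': [-29]
  After 'dup': [-29, -29]
  After 'push -1': [-29, -29, -1]
  After 'mul': [-29, 29]
  After 'push 0': [-29, 29, 0]
  After 'push 19': [-29, 29, 0, 19]
Program A final stack: [-29, 29, 0, 19]

Program B trace:
  After 'push -9': [-9]
  After 'push 20': [-9, 20]
  After 'dup': [-9, 20, 20]
  After 'drop': [-9, 20]
  After 'neg': [-9, -20]
  After 'swap': [-20, -9]
  After 'add': [-29]
  After 'dup': [-29, -29]
  After 'push -1': [-29, -29, -1]
  After 'mul': [-29, 29]
  After 'push 0': [-29, 29, 0]
  After 'push 19': [-29, 29, 0, 19]
Program B final stack: [-29, 29, 0, 19]
Same: yes

Answer: yes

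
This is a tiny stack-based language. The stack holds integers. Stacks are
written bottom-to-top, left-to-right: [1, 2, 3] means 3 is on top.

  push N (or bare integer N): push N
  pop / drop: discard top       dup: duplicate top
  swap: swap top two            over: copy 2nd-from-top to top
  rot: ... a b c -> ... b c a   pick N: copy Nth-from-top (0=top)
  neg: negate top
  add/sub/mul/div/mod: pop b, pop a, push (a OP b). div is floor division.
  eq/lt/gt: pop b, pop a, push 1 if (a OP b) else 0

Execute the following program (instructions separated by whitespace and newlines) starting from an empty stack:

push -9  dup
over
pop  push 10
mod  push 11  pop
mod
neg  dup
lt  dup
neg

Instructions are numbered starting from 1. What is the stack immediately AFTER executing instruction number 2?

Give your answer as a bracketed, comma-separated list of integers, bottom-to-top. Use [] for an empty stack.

Step 1 ('push -9'): [-9]
Step 2 ('dup'): [-9, -9]

Answer: [-9, -9]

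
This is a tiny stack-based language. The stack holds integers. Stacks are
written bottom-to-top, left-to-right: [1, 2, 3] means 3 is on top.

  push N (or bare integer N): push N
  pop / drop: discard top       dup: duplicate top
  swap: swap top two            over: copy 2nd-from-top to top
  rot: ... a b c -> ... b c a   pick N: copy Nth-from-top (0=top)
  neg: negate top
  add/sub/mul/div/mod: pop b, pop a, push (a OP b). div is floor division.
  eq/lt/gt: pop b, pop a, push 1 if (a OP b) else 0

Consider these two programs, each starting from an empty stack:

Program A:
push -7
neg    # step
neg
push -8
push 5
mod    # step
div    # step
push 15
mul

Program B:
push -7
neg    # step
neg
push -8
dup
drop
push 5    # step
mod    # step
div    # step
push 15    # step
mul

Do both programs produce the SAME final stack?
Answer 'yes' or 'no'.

Program A trace:
  After 'push -7': [-7]
  After 'neg': [7]
  After 'neg': [-7]
  After 'push -8': [-7, -8]
  After 'push 5': [-7, -8, 5]
  After 'mod': [-7, 2]
  After 'div': [-4]
  After 'push 15': [-4, 15]
  After 'mul': [-60]
Program A final stack: [-60]

Program B trace:
  After 'push -7': [-7]
  After 'neg': [7]
  After 'neg': [-7]
  After 'push -8': [-7, -8]
  After 'dup': [-7, -8, -8]
  After 'drop': [-7, -8]
  After 'push 5': [-7, -8, 5]
  After 'mod': [-7, 2]
  After 'div': [-4]
  After 'push 15': [-4, 15]
  After 'mul': [-60]
Program B final stack: [-60]
Same: yes

Answer: yes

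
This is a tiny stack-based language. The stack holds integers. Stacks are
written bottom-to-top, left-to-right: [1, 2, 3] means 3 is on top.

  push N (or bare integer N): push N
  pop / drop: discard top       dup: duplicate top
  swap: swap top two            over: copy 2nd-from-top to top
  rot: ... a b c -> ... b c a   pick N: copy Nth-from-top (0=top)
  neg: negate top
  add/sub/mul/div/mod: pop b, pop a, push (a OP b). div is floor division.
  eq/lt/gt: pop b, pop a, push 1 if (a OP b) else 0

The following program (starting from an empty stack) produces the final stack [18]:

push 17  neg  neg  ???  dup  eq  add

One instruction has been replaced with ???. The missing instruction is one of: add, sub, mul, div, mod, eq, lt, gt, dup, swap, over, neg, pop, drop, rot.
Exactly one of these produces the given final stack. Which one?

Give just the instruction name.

Answer: dup

Derivation:
Stack before ???: [17]
Stack after ???:  [17, 17]
The instruction that transforms [17] -> [17, 17] is: dup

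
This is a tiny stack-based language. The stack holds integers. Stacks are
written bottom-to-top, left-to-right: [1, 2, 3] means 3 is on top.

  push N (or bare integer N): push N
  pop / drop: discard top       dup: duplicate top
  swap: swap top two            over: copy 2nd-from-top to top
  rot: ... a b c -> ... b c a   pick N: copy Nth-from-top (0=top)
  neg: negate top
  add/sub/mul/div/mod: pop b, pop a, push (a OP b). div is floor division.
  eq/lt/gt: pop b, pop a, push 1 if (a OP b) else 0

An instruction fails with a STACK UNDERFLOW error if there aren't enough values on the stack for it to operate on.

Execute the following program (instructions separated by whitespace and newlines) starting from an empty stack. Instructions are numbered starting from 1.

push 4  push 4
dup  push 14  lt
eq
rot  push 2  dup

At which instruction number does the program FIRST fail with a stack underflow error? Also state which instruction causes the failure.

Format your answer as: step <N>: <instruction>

Answer: step 7: rot

Derivation:
Step 1 ('push 4'): stack = [4], depth = 1
Step 2 ('push 4'): stack = [4, 4], depth = 2
Step 3 ('dup'): stack = [4, 4, 4], depth = 3
Step 4 ('push 14'): stack = [4, 4, 4, 14], depth = 4
Step 5 ('lt'): stack = [4, 4, 1], depth = 3
Step 6 ('eq'): stack = [4, 0], depth = 2
Step 7 ('rot'): needs 3 value(s) but depth is 2 — STACK UNDERFLOW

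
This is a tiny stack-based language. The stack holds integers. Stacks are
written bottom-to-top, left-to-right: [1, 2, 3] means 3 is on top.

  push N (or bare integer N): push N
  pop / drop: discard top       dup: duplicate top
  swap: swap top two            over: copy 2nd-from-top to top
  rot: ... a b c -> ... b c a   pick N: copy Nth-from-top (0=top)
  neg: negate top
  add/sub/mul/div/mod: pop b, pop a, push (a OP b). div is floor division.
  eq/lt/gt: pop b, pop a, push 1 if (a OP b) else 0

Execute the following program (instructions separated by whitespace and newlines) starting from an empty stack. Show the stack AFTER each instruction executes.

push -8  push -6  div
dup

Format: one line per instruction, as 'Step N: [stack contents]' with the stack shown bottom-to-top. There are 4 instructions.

Step 1: [-8]
Step 2: [-8, -6]
Step 3: [1]
Step 4: [1, 1]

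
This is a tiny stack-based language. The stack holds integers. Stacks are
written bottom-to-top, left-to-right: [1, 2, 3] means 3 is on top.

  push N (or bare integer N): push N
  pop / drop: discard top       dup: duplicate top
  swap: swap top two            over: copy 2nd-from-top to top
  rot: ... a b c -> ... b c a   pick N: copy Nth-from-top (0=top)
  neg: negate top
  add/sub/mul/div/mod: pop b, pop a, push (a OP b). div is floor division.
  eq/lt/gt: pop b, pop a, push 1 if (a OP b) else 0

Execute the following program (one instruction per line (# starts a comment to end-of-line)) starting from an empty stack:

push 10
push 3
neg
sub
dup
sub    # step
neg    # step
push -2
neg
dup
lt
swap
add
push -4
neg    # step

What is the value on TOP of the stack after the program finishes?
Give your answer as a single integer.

Answer: 4

Derivation:
After 'push 10': [10]
After 'push 3': [10, 3]
After 'neg': [10, -3]
After 'sub': [13]
After 'dup': [13, 13]
After 'sub': [0]
After 'neg': [0]
After 'push -2': [0, -2]
After 'neg': [0, 2]
After 'dup': [0, 2, 2]
After 'lt': [0, 0]
After 'swap': [0, 0]
After 'add': [0]
After 'push -4': [0, -4]
After 'neg': [0, 4]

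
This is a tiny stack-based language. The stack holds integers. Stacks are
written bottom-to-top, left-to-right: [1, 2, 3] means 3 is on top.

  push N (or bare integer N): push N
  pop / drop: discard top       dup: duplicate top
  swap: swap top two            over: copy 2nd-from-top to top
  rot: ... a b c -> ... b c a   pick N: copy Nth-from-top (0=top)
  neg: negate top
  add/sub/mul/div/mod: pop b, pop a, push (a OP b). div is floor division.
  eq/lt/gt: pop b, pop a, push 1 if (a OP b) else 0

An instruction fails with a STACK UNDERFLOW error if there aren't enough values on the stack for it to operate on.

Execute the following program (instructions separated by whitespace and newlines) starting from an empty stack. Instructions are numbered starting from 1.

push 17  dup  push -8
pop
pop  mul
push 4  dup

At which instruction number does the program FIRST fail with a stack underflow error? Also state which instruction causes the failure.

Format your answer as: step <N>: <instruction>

Step 1 ('push 17'): stack = [17], depth = 1
Step 2 ('dup'): stack = [17, 17], depth = 2
Step 3 ('push -8'): stack = [17, 17, -8], depth = 3
Step 4 ('pop'): stack = [17, 17], depth = 2
Step 5 ('pop'): stack = [17], depth = 1
Step 6 ('mul'): needs 2 value(s) but depth is 1 — STACK UNDERFLOW

Answer: step 6: mul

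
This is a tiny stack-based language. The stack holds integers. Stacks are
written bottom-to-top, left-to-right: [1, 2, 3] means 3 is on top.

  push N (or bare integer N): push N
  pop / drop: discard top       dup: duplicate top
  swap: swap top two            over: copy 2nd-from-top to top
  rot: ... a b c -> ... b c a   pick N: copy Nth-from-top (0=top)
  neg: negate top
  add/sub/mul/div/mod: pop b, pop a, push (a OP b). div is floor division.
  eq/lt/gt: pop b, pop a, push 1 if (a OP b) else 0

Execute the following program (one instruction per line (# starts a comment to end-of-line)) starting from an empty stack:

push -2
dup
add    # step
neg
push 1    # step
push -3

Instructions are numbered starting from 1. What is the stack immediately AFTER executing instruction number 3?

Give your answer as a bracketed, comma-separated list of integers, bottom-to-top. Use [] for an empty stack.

Answer: [-4]

Derivation:
Step 1 ('push -2'): [-2]
Step 2 ('dup'): [-2, -2]
Step 3 ('add'): [-4]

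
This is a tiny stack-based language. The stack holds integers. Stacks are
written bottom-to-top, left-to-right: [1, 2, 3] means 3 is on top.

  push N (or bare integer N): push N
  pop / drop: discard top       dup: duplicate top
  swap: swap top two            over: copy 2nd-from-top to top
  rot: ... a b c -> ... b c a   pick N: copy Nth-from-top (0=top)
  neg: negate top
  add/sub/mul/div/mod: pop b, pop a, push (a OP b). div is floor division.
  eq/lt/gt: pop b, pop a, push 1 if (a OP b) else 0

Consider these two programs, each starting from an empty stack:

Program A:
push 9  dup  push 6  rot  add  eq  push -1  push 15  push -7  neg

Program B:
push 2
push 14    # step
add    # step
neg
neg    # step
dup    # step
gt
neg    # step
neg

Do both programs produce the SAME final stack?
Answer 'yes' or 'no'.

Answer: no

Derivation:
Program A trace:
  After 'push 9': [9]
  After 'dup': [9, 9]
  After 'push 6': [9, 9, 6]
  After 'rot': [9, 6, 9]
  After 'add': [9, 15]
  After 'eq': [0]
  After 'push -1': [0, -1]
  After 'push 15': [0, -1, 15]
  After 'push -7': [0, -1, 15, -7]
  After 'neg': [0, -1, 15, 7]
Program A final stack: [0, -1, 15, 7]

Program B trace:
  After 'push 2': [2]
  After 'push 14': [2, 14]
  After 'add': [16]
  After 'neg': [-16]
  After 'neg': [16]
  After 'dup': [16, 16]
  After 'gt': [0]
  After 'neg': [0]
  After 'neg': [0]
Program B final stack: [0]
Same: no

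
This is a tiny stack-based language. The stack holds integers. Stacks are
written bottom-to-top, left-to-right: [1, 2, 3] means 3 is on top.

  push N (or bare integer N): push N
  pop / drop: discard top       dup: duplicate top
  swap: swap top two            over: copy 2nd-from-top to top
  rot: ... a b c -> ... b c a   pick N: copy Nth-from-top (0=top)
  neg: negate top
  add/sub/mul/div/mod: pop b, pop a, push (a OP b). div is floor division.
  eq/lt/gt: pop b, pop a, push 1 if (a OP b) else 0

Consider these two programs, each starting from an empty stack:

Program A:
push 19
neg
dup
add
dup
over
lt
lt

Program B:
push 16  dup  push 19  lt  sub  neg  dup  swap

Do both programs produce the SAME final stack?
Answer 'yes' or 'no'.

Answer: no

Derivation:
Program A trace:
  After 'push 19': [19]
  After 'neg': [-19]
  After 'dup': [-19, -19]
  After 'add': [-38]
  After 'dup': [-38, -38]
  After 'over': [-38, -38, -38]
  After 'lt': [-38, 0]
  After 'lt': [1]
Program A final stack: [1]

Program B trace:
  After 'push 16': [16]
  After 'dup': [16, 16]
  After 'push 19': [16, 16, 19]
  After 'lt': [16, 1]
  After 'sub': [15]
  After 'neg': [-15]
  After 'dup': [-15, -15]
  After 'swap': [-15, -15]
Program B final stack: [-15, -15]
Same: no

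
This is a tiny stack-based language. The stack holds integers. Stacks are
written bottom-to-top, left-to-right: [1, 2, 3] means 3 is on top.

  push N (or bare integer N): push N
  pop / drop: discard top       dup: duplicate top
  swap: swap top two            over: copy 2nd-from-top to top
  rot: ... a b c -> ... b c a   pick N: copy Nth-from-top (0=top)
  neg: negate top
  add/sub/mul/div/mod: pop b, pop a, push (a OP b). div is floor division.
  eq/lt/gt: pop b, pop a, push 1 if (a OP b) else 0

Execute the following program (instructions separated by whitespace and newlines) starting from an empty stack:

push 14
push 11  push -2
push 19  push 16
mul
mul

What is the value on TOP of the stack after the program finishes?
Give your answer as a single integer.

After 'push 14': [14]
After 'push 11': [14, 11]
After 'push -2': [14, 11, -2]
After 'push 19': [14, 11, -2, 19]
After 'push 16': [14, 11, -2, 19, 16]
After 'mul': [14, 11, -2, 304]
After 'mul': [14, 11, -608]

Answer: -608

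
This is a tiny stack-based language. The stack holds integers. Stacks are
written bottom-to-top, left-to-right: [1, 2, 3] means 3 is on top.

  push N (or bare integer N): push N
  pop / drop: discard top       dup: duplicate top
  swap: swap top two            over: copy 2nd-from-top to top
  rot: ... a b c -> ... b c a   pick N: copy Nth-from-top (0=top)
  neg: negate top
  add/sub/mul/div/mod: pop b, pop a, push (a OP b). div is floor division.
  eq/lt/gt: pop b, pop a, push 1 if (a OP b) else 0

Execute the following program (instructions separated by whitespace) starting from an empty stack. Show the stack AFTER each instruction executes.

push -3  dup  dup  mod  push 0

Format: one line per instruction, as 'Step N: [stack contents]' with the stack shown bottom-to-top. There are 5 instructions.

Step 1: [-3]
Step 2: [-3, -3]
Step 3: [-3, -3, -3]
Step 4: [-3, 0]
Step 5: [-3, 0, 0]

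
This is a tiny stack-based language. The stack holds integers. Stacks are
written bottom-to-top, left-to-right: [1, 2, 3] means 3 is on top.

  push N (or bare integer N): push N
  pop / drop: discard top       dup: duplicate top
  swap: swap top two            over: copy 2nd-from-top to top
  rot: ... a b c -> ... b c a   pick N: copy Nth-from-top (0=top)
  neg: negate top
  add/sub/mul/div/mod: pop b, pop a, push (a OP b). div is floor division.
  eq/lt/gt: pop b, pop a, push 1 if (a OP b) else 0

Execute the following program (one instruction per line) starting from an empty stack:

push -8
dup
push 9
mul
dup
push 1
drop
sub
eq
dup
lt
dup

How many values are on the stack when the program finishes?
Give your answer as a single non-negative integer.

After 'push -8': stack = [-8] (depth 1)
After 'dup': stack = [-8, -8] (depth 2)
After 'push 9': stack = [-8, -8, 9] (depth 3)
After 'mul': stack = [-8, -72] (depth 2)
After 'dup': stack = [-8, -72, -72] (depth 3)
After 'push 1': stack = [-8, -72, -72, 1] (depth 4)
After 'drop': stack = [-8, -72, -72] (depth 3)
After 'sub': stack = [-8, 0] (depth 2)
After 'eq': stack = [0] (depth 1)
After 'dup': stack = [0, 0] (depth 2)
After 'lt': stack = [0] (depth 1)
After 'dup': stack = [0, 0] (depth 2)

Answer: 2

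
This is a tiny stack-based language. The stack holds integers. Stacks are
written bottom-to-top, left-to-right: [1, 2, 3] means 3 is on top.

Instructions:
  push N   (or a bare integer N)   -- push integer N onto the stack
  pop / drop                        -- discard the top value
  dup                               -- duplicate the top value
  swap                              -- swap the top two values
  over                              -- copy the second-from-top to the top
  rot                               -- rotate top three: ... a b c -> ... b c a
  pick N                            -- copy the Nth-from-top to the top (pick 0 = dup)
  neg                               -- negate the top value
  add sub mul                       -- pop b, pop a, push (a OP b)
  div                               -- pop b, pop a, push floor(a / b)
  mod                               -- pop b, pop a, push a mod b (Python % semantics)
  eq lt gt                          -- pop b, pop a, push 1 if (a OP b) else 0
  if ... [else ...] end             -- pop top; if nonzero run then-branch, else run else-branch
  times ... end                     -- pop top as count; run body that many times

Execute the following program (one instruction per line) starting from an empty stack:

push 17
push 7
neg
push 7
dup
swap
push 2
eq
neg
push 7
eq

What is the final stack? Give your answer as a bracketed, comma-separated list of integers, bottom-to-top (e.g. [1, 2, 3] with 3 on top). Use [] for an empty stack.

After 'push 17': [17]
After 'push 7': [17, 7]
After 'neg': [17, -7]
After 'push 7': [17, -7, 7]
After 'dup': [17, -7, 7, 7]
After 'swap': [17, -7, 7, 7]
After 'push 2': [17, -7, 7, 7, 2]
After 'eq': [17, -7, 7, 0]
After 'neg': [17, -7, 7, 0]
After 'push 7': [17, -7, 7, 0, 7]
After 'eq': [17, -7, 7, 0]

Answer: [17, -7, 7, 0]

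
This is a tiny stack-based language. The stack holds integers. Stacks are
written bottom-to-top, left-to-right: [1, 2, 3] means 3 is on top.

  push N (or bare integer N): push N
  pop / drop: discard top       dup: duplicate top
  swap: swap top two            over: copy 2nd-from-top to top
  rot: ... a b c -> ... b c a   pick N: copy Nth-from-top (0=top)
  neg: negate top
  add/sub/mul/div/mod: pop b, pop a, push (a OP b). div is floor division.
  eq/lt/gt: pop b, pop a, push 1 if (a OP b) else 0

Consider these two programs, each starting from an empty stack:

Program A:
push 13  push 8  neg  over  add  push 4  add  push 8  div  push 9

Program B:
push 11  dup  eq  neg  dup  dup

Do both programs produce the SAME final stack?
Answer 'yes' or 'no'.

Answer: no

Derivation:
Program A trace:
  After 'push 13': [13]
  After 'push 8': [13, 8]
  After 'neg': [13, -8]
  After 'over': [13, -8, 13]
  After 'add': [13, 5]
  After 'push 4': [13, 5, 4]
  After 'add': [13, 9]
  After 'push 8': [13, 9, 8]
  After 'div': [13, 1]
  After 'push 9': [13, 1, 9]
Program A final stack: [13, 1, 9]

Program B trace:
  After 'push 11': [11]
  After 'dup': [11, 11]
  After 'eq': [1]
  After 'neg': [-1]
  After 'dup': [-1, -1]
  After 'dup': [-1, -1, -1]
Program B final stack: [-1, -1, -1]
Same: no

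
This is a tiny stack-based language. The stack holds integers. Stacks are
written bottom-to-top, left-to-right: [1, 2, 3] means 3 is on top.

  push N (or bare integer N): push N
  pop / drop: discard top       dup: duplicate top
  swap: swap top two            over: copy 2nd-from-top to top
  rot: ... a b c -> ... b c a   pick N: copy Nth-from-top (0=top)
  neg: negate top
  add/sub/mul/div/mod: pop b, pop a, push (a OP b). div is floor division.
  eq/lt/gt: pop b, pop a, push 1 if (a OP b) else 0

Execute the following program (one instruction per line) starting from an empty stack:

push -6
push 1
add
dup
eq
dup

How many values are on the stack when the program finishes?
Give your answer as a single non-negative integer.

Answer: 2

Derivation:
After 'push -6': stack = [-6] (depth 1)
After 'push 1': stack = [-6, 1] (depth 2)
After 'add': stack = [-5] (depth 1)
After 'dup': stack = [-5, -5] (depth 2)
After 'eq': stack = [1] (depth 1)
After 'dup': stack = [1, 1] (depth 2)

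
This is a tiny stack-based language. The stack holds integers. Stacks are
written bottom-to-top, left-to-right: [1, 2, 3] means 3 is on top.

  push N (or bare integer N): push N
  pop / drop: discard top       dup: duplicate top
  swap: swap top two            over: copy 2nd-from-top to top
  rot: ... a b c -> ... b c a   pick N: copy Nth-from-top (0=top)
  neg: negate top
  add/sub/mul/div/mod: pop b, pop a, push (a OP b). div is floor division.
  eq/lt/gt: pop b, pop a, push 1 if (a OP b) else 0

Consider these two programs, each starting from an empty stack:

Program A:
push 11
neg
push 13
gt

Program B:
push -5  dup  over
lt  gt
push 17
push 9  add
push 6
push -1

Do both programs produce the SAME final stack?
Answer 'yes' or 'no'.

Answer: no

Derivation:
Program A trace:
  After 'push 11': [11]
  After 'neg': [-11]
  After 'push 13': [-11, 13]
  After 'gt': [0]
Program A final stack: [0]

Program B trace:
  After 'push -5': [-5]
  After 'dup': [-5, -5]
  After 'over': [-5, -5, -5]
  After 'lt': [-5, 0]
  After 'gt': [0]
  After 'push 17': [0, 17]
  After 'push 9': [0, 17, 9]
  After 'add': [0, 26]
  After 'push 6': [0, 26, 6]
  After 'push -1': [0, 26, 6, -1]
Program B final stack: [0, 26, 6, -1]
Same: no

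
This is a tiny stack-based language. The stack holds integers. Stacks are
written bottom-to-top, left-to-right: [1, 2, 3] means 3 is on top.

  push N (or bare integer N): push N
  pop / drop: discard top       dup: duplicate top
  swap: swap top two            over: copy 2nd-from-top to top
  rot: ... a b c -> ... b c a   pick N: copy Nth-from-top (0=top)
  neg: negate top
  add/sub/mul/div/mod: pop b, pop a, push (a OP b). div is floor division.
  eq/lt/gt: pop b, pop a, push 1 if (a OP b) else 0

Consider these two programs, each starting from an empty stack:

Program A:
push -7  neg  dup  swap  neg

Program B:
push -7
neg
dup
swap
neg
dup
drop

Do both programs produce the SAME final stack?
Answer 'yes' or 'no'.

Answer: yes

Derivation:
Program A trace:
  After 'push -7': [-7]
  After 'neg': [7]
  After 'dup': [7, 7]
  After 'swap': [7, 7]
  After 'neg': [7, -7]
Program A final stack: [7, -7]

Program B trace:
  After 'push -7': [-7]
  After 'neg': [7]
  After 'dup': [7, 7]
  After 'swap': [7, 7]
  After 'neg': [7, -7]
  After 'dup': [7, -7, -7]
  After 'drop': [7, -7]
Program B final stack: [7, -7]
Same: yes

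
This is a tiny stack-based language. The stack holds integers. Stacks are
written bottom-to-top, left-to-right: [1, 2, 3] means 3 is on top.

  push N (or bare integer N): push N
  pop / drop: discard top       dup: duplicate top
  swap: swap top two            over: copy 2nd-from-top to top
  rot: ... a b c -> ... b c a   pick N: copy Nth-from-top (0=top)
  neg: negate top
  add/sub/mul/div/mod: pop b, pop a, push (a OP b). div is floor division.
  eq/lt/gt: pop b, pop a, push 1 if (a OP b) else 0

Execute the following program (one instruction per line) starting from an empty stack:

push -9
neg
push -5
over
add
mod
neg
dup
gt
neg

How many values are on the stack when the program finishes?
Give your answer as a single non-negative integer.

Answer: 1

Derivation:
After 'push -9': stack = [-9] (depth 1)
After 'neg': stack = [9] (depth 1)
After 'push -5': stack = [9, -5] (depth 2)
After 'over': stack = [9, -5, 9] (depth 3)
After 'add': stack = [9, 4] (depth 2)
After 'mod': stack = [1] (depth 1)
After 'neg': stack = [-1] (depth 1)
After 'dup': stack = [-1, -1] (depth 2)
After 'gt': stack = [0] (depth 1)
After 'neg': stack = [0] (depth 1)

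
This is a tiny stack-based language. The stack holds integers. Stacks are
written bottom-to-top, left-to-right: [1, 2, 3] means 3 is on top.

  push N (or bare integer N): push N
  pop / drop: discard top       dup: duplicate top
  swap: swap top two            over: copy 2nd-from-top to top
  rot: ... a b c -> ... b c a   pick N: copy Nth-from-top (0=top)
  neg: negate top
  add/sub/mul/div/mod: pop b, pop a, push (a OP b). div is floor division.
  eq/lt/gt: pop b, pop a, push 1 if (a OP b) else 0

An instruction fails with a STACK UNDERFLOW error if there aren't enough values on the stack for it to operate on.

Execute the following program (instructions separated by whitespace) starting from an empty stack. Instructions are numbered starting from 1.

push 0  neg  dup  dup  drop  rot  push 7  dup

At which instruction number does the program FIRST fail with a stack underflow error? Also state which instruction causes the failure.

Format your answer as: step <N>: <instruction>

Step 1 ('push 0'): stack = [0], depth = 1
Step 2 ('neg'): stack = [0], depth = 1
Step 3 ('dup'): stack = [0, 0], depth = 2
Step 4 ('dup'): stack = [0, 0, 0], depth = 3
Step 5 ('drop'): stack = [0, 0], depth = 2
Step 6 ('rot'): needs 3 value(s) but depth is 2 — STACK UNDERFLOW

Answer: step 6: rot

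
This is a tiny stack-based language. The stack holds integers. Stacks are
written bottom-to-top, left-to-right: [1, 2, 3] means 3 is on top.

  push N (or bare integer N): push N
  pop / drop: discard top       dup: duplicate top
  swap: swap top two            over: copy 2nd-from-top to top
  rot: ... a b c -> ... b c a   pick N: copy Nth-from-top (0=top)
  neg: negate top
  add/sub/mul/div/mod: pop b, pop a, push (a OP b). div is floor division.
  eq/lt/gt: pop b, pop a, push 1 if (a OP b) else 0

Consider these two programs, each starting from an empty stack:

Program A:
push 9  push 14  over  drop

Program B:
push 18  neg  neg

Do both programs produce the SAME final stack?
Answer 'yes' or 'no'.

Answer: no

Derivation:
Program A trace:
  After 'push 9': [9]
  After 'push 14': [9, 14]
  After 'over': [9, 14, 9]
  After 'drop': [9, 14]
Program A final stack: [9, 14]

Program B trace:
  After 'push 18': [18]
  After 'neg': [-18]
  After 'neg': [18]
Program B final stack: [18]
Same: no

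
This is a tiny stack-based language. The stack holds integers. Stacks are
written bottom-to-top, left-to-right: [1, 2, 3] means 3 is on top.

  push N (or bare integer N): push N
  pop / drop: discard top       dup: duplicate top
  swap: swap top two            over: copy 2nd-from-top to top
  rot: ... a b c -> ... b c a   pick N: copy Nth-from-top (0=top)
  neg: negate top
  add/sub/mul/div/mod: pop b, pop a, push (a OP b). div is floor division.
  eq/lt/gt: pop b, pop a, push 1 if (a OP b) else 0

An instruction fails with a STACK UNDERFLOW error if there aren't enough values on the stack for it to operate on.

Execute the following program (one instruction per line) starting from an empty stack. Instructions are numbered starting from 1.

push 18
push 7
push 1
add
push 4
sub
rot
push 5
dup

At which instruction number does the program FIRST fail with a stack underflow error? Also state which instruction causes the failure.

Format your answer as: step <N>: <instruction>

Answer: step 7: rot

Derivation:
Step 1 ('push 18'): stack = [18], depth = 1
Step 2 ('push 7'): stack = [18, 7], depth = 2
Step 3 ('push 1'): stack = [18, 7, 1], depth = 3
Step 4 ('add'): stack = [18, 8], depth = 2
Step 5 ('push 4'): stack = [18, 8, 4], depth = 3
Step 6 ('sub'): stack = [18, 4], depth = 2
Step 7 ('rot'): needs 3 value(s) but depth is 2 — STACK UNDERFLOW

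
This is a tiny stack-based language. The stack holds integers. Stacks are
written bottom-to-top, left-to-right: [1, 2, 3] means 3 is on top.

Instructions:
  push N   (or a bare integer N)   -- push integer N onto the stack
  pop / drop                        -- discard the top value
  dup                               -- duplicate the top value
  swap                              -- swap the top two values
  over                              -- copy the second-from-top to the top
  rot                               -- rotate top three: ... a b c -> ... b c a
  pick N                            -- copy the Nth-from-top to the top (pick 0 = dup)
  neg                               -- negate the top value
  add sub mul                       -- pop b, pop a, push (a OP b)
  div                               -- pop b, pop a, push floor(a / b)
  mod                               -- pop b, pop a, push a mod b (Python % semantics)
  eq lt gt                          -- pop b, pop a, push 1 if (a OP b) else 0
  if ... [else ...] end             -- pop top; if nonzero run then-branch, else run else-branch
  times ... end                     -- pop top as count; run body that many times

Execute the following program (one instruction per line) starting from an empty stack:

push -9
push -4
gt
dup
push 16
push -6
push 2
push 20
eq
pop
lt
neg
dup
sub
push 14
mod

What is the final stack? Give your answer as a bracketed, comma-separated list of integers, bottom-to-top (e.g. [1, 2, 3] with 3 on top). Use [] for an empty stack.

After 'push -9': [-9]
After 'push -4': [-9, -4]
After 'gt': [0]
After 'dup': [0, 0]
After 'push 16': [0, 0, 16]
After 'push -6': [0, 0, 16, -6]
After 'push 2': [0, 0, 16, -6, 2]
After 'push 20': [0, 0, 16, -6, 2, 20]
After 'eq': [0, 0, 16, -6, 0]
After 'pop': [0, 0, 16, -6]
After 'lt': [0, 0, 0]
After 'neg': [0, 0, 0]
After 'dup': [0, 0, 0, 0]
After 'sub': [0, 0, 0]
After 'push 14': [0, 0, 0, 14]
After 'mod': [0, 0, 0]

Answer: [0, 0, 0]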